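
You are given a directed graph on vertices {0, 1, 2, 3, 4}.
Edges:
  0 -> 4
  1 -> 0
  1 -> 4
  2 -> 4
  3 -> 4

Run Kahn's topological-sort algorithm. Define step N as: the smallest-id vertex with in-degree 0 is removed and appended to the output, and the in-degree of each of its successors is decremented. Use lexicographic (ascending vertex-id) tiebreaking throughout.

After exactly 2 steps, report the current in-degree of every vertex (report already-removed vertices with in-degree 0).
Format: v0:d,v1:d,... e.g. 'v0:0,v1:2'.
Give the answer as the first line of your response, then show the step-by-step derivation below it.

v0:0,v1:0,v2:0,v3:0,v4:2

step 1: output 1; order=[1]; indeg=(0,0,0,0,3)
step 2: output 0; order=[1,0]; indeg=(0,0,0,0,2)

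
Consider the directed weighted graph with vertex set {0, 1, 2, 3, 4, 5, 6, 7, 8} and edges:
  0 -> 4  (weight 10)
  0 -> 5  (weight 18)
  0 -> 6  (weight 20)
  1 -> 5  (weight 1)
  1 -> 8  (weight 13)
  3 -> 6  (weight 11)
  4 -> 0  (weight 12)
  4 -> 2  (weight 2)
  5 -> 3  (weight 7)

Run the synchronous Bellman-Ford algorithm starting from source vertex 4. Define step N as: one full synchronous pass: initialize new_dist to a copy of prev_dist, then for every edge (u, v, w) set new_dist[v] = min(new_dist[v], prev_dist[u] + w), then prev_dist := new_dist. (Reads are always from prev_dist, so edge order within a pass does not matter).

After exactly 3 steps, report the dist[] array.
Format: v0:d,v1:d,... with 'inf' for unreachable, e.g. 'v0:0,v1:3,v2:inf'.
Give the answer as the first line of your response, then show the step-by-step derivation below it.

v0:12,v1:inf,v2:2,v3:37,v4:0,v5:30,v6:32,v7:inf,v8:inf

step 1: dist = v0:12,v1:inf,v2:2,v3:inf,v4:0,v5:inf,v6:inf,v7:inf,v8:inf
step 2: dist = v0:12,v1:inf,v2:2,v3:inf,v4:0,v5:30,v6:32,v7:inf,v8:inf
step 3: dist = v0:12,v1:inf,v2:2,v3:37,v4:0,v5:30,v6:32,v7:inf,v8:inf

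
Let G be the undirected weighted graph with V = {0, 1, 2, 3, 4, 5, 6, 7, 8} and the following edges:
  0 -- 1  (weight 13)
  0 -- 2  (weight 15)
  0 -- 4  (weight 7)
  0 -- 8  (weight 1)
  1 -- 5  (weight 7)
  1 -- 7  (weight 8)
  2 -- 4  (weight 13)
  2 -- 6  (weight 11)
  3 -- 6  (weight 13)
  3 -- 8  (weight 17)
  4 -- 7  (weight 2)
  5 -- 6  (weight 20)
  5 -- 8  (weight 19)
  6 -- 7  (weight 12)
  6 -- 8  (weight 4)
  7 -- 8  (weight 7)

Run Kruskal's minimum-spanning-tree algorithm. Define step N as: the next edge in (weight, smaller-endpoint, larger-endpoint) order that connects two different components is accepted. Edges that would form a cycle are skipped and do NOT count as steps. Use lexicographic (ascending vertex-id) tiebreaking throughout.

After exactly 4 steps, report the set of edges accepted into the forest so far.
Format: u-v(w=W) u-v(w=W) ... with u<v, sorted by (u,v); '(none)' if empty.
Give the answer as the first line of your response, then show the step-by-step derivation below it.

0-4(w=7) 0-8(w=1) 4-7(w=2) 6-8(w=4)

step 1: add edge 0-8 (w=1); MST = {0-8(w=1)}
step 2: add edge 4-7 (w=2); MST = {0-8(w=1) 4-7(w=2)}
step 3: add edge 6-8 (w=4); MST = {0-8(w=1) 4-7(w=2) 6-8(w=4)}
step 4: add edge 0-4 (w=7); MST = {0-4(w=7) 0-8(w=1) 4-7(w=2) 6-8(w=4)}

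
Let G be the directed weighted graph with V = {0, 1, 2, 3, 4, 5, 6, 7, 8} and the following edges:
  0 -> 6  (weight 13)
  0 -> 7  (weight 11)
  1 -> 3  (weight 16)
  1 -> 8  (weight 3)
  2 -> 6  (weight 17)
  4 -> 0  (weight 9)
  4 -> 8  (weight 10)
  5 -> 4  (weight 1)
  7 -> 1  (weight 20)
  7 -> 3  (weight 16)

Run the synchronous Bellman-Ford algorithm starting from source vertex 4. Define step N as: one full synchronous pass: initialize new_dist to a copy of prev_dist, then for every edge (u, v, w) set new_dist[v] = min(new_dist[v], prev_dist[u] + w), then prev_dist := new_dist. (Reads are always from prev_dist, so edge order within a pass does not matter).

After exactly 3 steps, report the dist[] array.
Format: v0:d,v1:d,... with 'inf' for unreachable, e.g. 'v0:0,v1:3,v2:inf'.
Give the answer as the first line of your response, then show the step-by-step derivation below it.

v0:9,v1:40,v2:inf,v3:36,v4:0,v5:inf,v6:22,v7:20,v8:10

step 1: dist = v0:9,v1:inf,v2:inf,v3:inf,v4:0,v5:inf,v6:inf,v7:inf,v8:10
step 2: dist = v0:9,v1:inf,v2:inf,v3:inf,v4:0,v5:inf,v6:22,v7:20,v8:10
step 3: dist = v0:9,v1:40,v2:inf,v3:36,v4:0,v5:inf,v6:22,v7:20,v8:10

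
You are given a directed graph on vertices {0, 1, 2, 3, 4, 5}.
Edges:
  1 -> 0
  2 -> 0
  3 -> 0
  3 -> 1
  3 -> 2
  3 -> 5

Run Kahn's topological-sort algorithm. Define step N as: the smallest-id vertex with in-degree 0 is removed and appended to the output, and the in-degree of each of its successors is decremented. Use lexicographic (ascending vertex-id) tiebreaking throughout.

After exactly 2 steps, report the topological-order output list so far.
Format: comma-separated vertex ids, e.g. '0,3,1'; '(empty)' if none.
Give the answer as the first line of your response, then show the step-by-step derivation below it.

3,1

step 1: output 3; order=[3]; indeg=(2,0,0,0,0,0)
step 2: output 1; order=[3,1]; indeg=(1,0,0,0,0,0)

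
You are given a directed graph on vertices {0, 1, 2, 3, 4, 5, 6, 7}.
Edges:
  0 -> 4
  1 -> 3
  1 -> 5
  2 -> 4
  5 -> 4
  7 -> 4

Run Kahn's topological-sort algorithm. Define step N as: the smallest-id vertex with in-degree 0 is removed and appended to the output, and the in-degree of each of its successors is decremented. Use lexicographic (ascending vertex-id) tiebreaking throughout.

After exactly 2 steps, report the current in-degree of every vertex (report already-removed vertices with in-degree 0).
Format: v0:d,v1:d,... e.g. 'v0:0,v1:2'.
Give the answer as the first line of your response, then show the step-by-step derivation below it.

v0:0,v1:0,v2:0,v3:0,v4:3,v5:0,v6:0,v7:0

step 1: output 0; order=[0]; indeg=(0,0,0,1,3,1,0,0)
step 2: output 1; order=[0,1]; indeg=(0,0,0,0,3,0,0,0)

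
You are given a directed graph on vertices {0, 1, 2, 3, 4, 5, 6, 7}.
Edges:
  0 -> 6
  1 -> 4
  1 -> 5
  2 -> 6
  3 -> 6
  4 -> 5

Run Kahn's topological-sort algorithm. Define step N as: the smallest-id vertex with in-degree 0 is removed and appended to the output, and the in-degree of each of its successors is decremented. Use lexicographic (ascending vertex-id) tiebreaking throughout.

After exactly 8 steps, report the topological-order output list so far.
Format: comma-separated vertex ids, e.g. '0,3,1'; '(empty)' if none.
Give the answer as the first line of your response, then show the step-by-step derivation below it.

0,1,2,3,4,5,6,7

step 1: output 0; order=[0]; indeg=(0,0,0,0,1,2,2,0)
step 2: output 1; order=[0,1]; indeg=(0,0,0,0,0,1,2,0)
step 3: output 2; order=[0,1,2]; indeg=(0,0,0,0,0,1,1,0)
step 4: output 3; order=[0,1,2,3]; indeg=(0,0,0,0,0,1,0,0)
step 5: output 4; order=[0,1,2,3,4]; indeg=(0,0,0,0,0,0,0,0)
step 6: output 5; order=[0,1,2,3,4,5]; indeg=(0,0,0,0,0,0,0,0)
step 7: output 6; order=[0,1,2,3,4,5,6]; indeg=(0,0,0,0,0,0,0,0)
step 8: output 7; order=[0,1,2,3,4,5,6,7]; indeg=(0,0,0,0,0,0,0,0)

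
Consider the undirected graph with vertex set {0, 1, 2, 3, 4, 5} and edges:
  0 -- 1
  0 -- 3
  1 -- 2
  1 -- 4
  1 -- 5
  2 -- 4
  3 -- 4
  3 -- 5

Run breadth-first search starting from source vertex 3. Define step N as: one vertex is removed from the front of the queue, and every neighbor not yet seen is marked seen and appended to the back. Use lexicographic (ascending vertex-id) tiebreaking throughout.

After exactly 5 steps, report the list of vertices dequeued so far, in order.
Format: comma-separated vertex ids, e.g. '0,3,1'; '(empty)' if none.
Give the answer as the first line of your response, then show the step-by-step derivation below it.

3,0,4,5,1

step 1: dequeue 3; queue=[0,4,5]; order=3
step 2: dequeue 0; queue=[4,5,1]; order=3,0
step 3: dequeue 4; queue=[5,1,2]; order=3,0,4
step 4: dequeue 5; queue=[1,2]; order=3,0,4,5
step 5: dequeue 1; queue=[2]; order=3,0,4,5,1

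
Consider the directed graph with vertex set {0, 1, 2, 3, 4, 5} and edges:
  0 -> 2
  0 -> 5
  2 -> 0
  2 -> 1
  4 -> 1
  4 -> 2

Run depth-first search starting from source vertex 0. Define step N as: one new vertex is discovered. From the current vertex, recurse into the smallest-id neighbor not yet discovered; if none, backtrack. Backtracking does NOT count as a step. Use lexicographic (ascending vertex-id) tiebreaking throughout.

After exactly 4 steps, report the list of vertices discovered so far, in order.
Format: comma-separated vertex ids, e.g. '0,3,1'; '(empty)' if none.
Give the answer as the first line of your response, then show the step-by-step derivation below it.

0,2,1,5

step 1: discover 0; path=0; order=0
step 2: discover 2; path=0>2; order=0,2
step 3: discover 1; path=0>2>1; order=0,2,1
step 4: discover 5; path=0>5; order=0,2,1,5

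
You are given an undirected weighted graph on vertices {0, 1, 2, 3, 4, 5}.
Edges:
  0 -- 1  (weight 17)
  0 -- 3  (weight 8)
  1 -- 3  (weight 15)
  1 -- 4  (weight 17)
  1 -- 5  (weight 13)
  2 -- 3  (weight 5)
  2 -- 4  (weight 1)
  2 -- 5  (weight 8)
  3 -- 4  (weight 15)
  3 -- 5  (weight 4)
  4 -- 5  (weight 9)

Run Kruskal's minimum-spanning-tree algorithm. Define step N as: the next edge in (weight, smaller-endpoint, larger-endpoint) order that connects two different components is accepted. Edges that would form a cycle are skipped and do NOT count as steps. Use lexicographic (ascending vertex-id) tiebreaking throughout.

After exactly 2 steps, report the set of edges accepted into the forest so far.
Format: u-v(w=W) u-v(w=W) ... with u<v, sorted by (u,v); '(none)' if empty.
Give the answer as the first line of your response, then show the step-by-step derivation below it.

2-4(w=1) 3-5(w=4)

step 1: add edge 2-4 (w=1); MST = {2-4(w=1)}
step 2: add edge 3-5 (w=4); MST = {2-4(w=1) 3-5(w=4)}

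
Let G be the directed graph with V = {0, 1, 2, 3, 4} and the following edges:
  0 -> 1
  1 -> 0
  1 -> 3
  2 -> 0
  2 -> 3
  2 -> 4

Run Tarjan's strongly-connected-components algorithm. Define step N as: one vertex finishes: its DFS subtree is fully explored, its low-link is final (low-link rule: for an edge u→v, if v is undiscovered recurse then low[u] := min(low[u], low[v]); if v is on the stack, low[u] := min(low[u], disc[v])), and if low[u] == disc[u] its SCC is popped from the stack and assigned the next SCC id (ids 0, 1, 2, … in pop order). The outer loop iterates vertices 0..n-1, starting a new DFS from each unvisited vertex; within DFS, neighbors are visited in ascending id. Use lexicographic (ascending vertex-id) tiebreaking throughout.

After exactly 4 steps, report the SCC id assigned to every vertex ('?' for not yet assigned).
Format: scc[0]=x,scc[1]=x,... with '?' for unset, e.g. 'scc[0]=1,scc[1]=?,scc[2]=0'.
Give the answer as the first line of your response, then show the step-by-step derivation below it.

scc[0]=1,scc[1]=1,scc[2]=?,scc[3]=0,scc[4]=2

step 1: low=(low[0]=0,low[1]=0,low[2]=?,low[3]=2,low[4]=?); scc=(scc[0]=?,scc[1]=?,scc[2]=?,scc[3]=0,scc[4]=?)
step 2: low=(low[0]=0,low[1]=0,low[2]=?,low[3]=2,low[4]=?); scc=(scc[0]=?,scc[1]=?,scc[2]=?,scc[3]=0,scc[4]=?)
step 3: low=(low[0]=0,low[1]=0,low[2]=?,low[3]=2,low[4]=?); scc=(scc[0]=1,scc[1]=1,scc[2]=?,scc[3]=0,scc[4]=?)
step 4: low=(low[0]=0,low[1]=0,low[2]=3,low[3]=2,low[4]=4); scc=(scc[0]=1,scc[1]=1,scc[2]=?,scc[3]=0,scc[4]=2)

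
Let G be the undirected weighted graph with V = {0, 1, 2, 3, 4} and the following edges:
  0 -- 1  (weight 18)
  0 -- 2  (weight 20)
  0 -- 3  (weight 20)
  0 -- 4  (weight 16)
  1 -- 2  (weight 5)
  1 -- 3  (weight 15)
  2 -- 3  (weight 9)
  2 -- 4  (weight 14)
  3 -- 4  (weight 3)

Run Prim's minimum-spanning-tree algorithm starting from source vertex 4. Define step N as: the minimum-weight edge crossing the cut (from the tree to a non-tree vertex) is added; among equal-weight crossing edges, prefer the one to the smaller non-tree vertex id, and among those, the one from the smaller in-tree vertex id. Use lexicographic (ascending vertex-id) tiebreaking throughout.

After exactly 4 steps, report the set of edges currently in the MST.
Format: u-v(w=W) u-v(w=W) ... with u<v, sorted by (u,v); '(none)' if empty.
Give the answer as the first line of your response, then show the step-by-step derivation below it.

0-4(w=16) 1-2(w=5) 2-3(w=9) 3-4(w=3)

step 1: add edge 3-4 (w=3); MST = {3-4(w=3)}
step 2: add edge 2-3 (w=9); MST = {2-3(w=9) 3-4(w=3)}
step 3: add edge 1-2 (w=5); MST = {1-2(w=5) 2-3(w=9) 3-4(w=3)}
step 4: add edge 0-4 (w=16); MST = {0-4(w=16) 1-2(w=5) 2-3(w=9) 3-4(w=3)}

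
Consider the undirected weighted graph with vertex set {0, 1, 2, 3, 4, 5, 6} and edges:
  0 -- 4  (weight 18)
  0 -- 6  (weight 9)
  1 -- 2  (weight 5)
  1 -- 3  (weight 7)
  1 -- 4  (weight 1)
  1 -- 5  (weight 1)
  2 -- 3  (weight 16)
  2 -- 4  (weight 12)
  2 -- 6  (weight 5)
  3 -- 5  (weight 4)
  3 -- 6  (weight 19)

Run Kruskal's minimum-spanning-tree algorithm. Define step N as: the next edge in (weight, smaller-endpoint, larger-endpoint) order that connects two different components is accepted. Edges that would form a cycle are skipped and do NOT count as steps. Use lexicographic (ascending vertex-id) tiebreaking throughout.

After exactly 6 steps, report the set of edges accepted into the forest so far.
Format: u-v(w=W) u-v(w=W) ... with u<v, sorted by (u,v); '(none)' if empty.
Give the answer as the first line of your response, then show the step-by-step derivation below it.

0-6(w=9) 1-2(w=5) 1-4(w=1) 1-5(w=1) 2-6(w=5) 3-5(w=4)

step 1: add edge 1-4 (w=1); MST = {1-4(w=1)}
step 2: add edge 1-5 (w=1); MST = {1-4(w=1) 1-5(w=1)}
step 3: add edge 3-5 (w=4); MST = {1-4(w=1) 1-5(w=1) 3-5(w=4)}
step 4: add edge 1-2 (w=5); MST = {1-2(w=5) 1-4(w=1) 1-5(w=1) 3-5(w=4)}
step 5: add edge 2-6 (w=5); MST = {1-2(w=5) 1-4(w=1) 1-5(w=1) 2-6(w=5) 3-5(w=4)}
step 6: add edge 0-6 (w=9); MST = {0-6(w=9) 1-2(w=5) 1-4(w=1) 1-5(w=1) 2-6(w=5) 3-5(w=4)}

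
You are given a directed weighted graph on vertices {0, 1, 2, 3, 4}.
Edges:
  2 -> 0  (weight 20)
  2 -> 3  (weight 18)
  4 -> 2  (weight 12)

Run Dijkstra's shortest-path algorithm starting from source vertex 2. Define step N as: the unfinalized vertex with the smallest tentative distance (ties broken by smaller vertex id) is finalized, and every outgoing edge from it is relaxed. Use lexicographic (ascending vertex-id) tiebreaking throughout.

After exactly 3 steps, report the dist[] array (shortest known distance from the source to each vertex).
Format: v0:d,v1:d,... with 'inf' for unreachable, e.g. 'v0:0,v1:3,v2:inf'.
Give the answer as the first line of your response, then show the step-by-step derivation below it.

v0:20,v1:inf,v2:0,v3:18,v4:inf

step 1: dist = v0:20,v1:inf,v2:0,v3:18,v4:inf
step 2: dist = v0:20,v1:inf,v2:0,v3:18,v4:inf
step 3: dist = v0:20,v1:inf,v2:0,v3:18,v4:inf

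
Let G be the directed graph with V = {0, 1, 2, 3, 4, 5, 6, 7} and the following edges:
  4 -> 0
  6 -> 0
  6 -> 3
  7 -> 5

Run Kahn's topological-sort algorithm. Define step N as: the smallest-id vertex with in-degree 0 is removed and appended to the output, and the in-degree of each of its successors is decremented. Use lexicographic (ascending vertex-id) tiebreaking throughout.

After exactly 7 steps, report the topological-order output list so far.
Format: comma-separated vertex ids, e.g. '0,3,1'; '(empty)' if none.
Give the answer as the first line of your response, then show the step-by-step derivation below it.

1,2,4,6,0,3,7

step 1: output 1; order=[1]; indeg=(2,0,0,1,0,1,0,0)
step 2: output 2; order=[1,2]; indeg=(2,0,0,1,0,1,0,0)
step 3: output 4; order=[1,2,4]; indeg=(1,0,0,1,0,1,0,0)
step 4: output 6; order=[1,2,4,6]; indeg=(0,0,0,0,0,1,0,0)
step 5: output 0; order=[1,2,4,6,0]; indeg=(0,0,0,0,0,1,0,0)
step 6: output 3; order=[1,2,4,6,0,3]; indeg=(0,0,0,0,0,1,0,0)
step 7: output 7; order=[1,2,4,6,0,3,7]; indeg=(0,0,0,0,0,0,0,0)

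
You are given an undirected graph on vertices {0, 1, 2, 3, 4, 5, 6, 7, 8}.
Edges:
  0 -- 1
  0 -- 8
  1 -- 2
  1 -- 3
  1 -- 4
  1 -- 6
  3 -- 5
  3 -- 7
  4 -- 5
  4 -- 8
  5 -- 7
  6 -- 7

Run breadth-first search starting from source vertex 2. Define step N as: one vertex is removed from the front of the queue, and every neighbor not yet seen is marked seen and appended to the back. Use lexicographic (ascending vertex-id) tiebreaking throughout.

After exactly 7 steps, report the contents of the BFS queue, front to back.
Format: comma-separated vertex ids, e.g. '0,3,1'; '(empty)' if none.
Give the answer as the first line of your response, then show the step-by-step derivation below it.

5,7

step 1: dequeue 2; queue=[1]; order=2
step 2: dequeue 1; queue=[0,3,4,6]; order=2,1
step 3: dequeue 0; queue=[3,4,6,8]; order=2,1,0
step 4: dequeue 3; queue=[4,6,8,5,7]; order=2,1,0,3
step 5: dequeue 4; queue=[6,8,5,7]; order=2,1,0,3,4
step 6: dequeue 6; queue=[8,5,7]; order=2,1,0,3,4,6
step 7: dequeue 8; queue=[5,7]; order=2,1,0,3,4,6,8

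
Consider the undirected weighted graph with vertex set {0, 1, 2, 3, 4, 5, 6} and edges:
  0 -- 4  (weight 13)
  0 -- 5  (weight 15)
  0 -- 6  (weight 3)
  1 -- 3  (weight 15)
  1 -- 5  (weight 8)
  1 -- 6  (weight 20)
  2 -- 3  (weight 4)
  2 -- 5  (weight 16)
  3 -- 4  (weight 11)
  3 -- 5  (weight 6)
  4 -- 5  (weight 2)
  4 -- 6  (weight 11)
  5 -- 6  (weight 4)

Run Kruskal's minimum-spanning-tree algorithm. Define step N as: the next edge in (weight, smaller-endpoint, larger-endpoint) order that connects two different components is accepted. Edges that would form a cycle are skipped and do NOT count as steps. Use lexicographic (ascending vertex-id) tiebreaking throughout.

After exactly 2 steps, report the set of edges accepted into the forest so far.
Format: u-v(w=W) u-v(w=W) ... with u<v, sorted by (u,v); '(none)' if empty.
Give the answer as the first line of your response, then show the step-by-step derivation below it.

0-6(w=3) 4-5(w=2)

step 1: add edge 4-5 (w=2); MST = {4-5(w=2)}
step 2: add edge 0-6 (w=3); MST = {0-6(w=3) 4-5(w=2)}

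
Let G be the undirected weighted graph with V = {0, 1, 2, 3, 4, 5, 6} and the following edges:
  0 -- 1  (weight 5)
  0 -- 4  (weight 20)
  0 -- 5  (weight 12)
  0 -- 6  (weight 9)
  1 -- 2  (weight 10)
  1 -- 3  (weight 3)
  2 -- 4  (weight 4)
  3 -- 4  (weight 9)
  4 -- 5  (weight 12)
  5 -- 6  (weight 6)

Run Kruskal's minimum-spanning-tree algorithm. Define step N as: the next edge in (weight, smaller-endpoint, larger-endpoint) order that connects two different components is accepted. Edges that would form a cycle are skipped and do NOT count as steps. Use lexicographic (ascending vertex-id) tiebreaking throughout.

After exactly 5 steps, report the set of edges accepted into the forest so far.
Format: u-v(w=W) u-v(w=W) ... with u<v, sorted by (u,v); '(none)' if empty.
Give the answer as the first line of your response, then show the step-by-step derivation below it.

0-1(w=5) 0-6(w=9) 1-3(w=3) 2-4(w=4) 5-6(w=6)

step 1: add edge 1-3 (w=3); MST = {1-3(w=3)}
step 2: add edge 2-4 (w=4); MST = {1-3(w=3) 2-4(w=4)}
step 3: add edge 0-1 (w=5); MST = {0-1(w=5) 1-3(w=3) 2-4(w=4)}
step 4: add edge 5-6 (w=6); MST = {0-1(w=5) 1-3(w=3) 2-4(w=4) 5-6(w=6)}
step 5: add edge 0-6 (w=9); MST = {0-1(w=5) 0-6(w=9) 1-3(w=3) 2-4(w=4) 5-6(w=6)}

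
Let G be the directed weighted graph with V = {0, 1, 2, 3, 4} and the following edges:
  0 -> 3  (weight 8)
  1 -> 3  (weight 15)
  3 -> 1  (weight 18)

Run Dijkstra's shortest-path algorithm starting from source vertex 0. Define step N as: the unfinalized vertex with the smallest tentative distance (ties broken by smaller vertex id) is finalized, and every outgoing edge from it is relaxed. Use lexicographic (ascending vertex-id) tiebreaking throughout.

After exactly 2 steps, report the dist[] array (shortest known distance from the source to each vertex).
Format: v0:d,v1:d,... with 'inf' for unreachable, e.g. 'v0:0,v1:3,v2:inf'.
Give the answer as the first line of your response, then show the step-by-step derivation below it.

v0:0,v1:26,v2:inf,v3:8,v4:inf

step 1: dist = v0:0,v1:inf,v2:inf,v3:8,v4:inf
step 2: dist = v0:0,v1:26,v2:inf,v3:8,v4:inf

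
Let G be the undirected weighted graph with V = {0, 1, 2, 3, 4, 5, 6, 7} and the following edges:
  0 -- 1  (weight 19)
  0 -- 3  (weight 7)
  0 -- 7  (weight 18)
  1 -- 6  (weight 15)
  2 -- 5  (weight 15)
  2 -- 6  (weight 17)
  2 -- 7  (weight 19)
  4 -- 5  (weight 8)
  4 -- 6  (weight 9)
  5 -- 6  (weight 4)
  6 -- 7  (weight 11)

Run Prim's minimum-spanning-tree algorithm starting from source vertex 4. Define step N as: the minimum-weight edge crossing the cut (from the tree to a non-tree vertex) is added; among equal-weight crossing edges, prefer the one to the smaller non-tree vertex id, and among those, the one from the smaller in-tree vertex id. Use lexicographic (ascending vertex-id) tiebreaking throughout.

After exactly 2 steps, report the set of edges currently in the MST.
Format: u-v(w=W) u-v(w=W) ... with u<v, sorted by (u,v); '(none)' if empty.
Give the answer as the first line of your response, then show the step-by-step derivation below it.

4-5(w=8) 5-6(w=4)

step 1: add edge 4-5 (w=8); MST = {4-5(w=8)}
step 2: add edge 5-6 (w=4); MST = {4-5(w=8) 5-6(w=4)}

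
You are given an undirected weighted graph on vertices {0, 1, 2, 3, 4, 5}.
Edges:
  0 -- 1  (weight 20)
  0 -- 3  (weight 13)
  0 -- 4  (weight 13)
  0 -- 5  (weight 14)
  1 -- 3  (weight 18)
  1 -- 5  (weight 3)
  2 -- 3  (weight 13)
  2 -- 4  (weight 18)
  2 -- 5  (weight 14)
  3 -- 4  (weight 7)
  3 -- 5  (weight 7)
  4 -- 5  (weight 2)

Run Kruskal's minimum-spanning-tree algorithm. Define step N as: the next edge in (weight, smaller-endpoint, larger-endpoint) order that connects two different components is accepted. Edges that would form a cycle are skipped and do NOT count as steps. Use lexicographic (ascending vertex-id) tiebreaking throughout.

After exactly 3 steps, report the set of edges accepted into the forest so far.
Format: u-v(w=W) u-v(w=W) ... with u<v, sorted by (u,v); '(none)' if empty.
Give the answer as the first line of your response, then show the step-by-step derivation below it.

1-5(w=3) 3-4(w=7) 4-5(w=2)

step 1: add edge 4-5 (w=2); MST = {4-5(w=2)}
step 2: add edge 1-5 (w=3); MST = {1-5(w=3) 4-5(w=2)}
step 3: add edge 3-4 (w=7); MST = {1-5(w=3) 3-4(w=7) 4-5(w=2)}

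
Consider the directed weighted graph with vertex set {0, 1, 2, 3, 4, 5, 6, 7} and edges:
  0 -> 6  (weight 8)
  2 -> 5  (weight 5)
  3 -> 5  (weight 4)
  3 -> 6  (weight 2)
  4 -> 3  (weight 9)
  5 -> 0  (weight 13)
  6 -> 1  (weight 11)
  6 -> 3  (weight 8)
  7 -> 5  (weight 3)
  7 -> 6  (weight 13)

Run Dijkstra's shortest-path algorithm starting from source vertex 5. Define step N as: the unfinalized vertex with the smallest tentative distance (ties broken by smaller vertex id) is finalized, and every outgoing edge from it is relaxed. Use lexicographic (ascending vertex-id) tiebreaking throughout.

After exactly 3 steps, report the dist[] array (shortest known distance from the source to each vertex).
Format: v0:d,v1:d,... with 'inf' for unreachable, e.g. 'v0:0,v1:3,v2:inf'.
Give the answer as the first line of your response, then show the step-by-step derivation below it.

v0:13,v1:32,v2:inf,v3:29,v4:inf,v5:0,v6:21,v7:inf

step 1: dist = v0:13,v1:inf,v2:inf,v3:inf,v4:inf,v5:0,v6:inf,v7:inf
step 2: dist = v0:13,v1:inf,v2:inf,v3:inf,v4:inf,v5:0,v6:21,v7:inf
step 3: dist = v0:13,v1:32,v2:inf,v3:29,v4:inf,v5:0,v6:21,v7:inf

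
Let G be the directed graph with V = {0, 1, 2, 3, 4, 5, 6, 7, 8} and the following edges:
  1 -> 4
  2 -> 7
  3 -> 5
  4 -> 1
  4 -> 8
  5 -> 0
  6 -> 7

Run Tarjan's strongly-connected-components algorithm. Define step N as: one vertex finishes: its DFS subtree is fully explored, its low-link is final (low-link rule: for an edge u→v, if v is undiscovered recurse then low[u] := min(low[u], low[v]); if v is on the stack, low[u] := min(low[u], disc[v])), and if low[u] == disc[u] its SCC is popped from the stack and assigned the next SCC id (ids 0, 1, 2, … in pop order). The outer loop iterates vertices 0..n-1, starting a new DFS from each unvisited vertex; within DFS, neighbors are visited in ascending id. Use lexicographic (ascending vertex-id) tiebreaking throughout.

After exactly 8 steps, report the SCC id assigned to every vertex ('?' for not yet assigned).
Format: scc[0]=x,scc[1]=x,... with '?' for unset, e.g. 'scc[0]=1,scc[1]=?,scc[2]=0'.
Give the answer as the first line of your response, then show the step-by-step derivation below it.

scc[0]=0,scc[1]=2,scc[2]=4,scc[3]=6,scc[4]=2,scc[5]=5,scc[6]=?,scc[7]=3,scc[8]=1

step 1: low=(low[0]=0,low[1]=?,low[2]=?,low[3]=?,low[4]=?,low[5]=?,low[6]=?,low[7]=?,low[8]=?); scc=(scc[0]=0,scc[1]=?,scc[2]=?,scc[3]=?,scc[4]=?,scc[5]=?,scc[6]=?,scc[7]=?,scc[8]=?)
step 2: low=(low[0]=0,low[1]=1,low[2]=?,low[3]=?,low[4]=1,low[5]=?,low[6]=?,low[7]=?,low[8]=3); scc=(scc[0]=0,scc[1]=?,scc[2]=?,scc[3]=?,scc[4]=?,scc[5]=?,scc[6]=?,scc[7]=?,scc[8]=1)
step 3: low=(low[0]=0,low[1]=1,low[2]=?,low[3]=?,low[4]=1,low[5]=?,low[6]=?,low[7]=?,low[8]=3); scc=(scc[0]=0,scc[1]=?,scc[2]=?,scc[3]=?,scc[4]=?,scc[5]=?,scc[6]=?,scc[7]=?,scc[8]=1)
step 4: low=(low[0]=0,low[1]=1,low[2]=?,low[3]=?,low[4]=1,low[5]=?,low[6]=?,low[7]=?,low[8]=3); scc=(scc[0]=0,scc[1]=2,scc[2]=?,scc[3]=?,scc[4]=2,scc[5]=?,scc[6]=?,scc[7]=?,scc[8]=1)
step 5: low=(low[0]=0,low[1]=1,low[2]=4,low[3]=?,low[4]=1,low[5]=?,low[6]=?,low[7]=5,low[8]=3); scc=(scc[0]=0,scc[1]=2,scc[2]=?,scc[3]=?,scc[4]=2,scc[5]=?,scc[6]=?,scc[7]=3,scc[8]=1)
step 6: low=(low[0]=0,low[1]=1,low[2]=4,low[3]=?,low[4]=1,low[5]=?,low[6]=?,low[7]=5,low[8]=3); scc=(scc[0]=0,scc[1]=2,scc[2]=4,scc[3]=?,scc[4]=2,scc[5]=?,scc[6]=?,scc[7]=3,scc[8]=1)
step 7: low=(low[0]=0,low[1]=1,low[2]=4,low[3]=6,low[4]=1,low[5]=7,low[6]=?,low[7]=5,low[8]=3); scc=(scc[0]=0,scc[1]=2,scc[2]=4,scc[3]=?,scc[4]=2,scc[5]=5,scc[6]=?,scc[7]=3,scc[8]=1)
step 8: low=(low[0]=0,low[1]=1,low[2]=4,low[3]=6,low[4]=1,low[5]=7,low[6]=?,low[7]=5,low[8]=3); scc=(scc[0]=0,scc[1]=2,scc[2]=4,scc[3]=6,scc[4]=2,scc[5]=5,scc[6]=?,scc[7]=3,scc[8]=1)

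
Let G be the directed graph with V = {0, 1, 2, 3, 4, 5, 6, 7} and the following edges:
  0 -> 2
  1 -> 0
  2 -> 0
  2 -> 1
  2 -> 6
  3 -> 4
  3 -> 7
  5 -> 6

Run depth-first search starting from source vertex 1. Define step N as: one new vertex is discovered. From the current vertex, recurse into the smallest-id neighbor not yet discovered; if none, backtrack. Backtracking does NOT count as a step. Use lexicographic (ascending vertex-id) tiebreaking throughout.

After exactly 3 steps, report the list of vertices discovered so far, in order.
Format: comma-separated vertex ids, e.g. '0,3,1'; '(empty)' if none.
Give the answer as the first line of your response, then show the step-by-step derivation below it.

1,0,2

step 1: discover 1; path=1; order=1
step 2: discover 0; path=1>0; order=1,0
step 3: discover 2; path=1>0>2; order=1,0,2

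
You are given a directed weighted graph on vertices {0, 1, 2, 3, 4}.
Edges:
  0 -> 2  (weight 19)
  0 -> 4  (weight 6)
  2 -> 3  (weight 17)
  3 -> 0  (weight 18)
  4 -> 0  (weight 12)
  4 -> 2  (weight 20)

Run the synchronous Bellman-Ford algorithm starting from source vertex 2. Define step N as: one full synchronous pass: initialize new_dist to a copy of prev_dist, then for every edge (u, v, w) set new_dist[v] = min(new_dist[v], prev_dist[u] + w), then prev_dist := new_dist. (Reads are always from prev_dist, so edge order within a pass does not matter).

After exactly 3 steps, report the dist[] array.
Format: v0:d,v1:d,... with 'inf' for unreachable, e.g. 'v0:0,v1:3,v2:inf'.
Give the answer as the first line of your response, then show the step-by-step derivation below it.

v0:35,v1:inf,v2:0,v3:17,v4:41

step 1: dist = v0:inf,v1:inf,v2:0,v3:17,v4:inf
step 2: dist = v0:35,v1:inf,v2:0,v3:17,v4:inf
step 3: dist = v0:35,v1:inf,v2:0,v3:17,v4:41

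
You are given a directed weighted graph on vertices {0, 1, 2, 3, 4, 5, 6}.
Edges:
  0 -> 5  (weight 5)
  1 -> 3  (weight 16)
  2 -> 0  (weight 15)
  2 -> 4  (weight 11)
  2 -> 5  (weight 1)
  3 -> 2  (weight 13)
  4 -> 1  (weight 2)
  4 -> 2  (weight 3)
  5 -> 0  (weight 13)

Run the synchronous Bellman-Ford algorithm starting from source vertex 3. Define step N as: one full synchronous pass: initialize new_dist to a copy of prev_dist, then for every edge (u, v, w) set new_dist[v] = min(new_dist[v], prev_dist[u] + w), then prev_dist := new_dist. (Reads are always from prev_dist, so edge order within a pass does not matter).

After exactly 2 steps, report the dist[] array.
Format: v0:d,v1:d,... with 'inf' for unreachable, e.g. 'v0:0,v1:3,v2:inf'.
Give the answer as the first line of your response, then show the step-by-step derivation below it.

v0:28,v1:inf,v2:13,v3:0,v4:24,v5:14,v6:inf

step 1: dist = v0:inf,v1:inf,v2:13,v3:0,v4:inf,v5:inf,v6:inf
step 2: dist = v0:28,v1:inf,v2:13,v3:0,v4:24,v5:14,v6:inf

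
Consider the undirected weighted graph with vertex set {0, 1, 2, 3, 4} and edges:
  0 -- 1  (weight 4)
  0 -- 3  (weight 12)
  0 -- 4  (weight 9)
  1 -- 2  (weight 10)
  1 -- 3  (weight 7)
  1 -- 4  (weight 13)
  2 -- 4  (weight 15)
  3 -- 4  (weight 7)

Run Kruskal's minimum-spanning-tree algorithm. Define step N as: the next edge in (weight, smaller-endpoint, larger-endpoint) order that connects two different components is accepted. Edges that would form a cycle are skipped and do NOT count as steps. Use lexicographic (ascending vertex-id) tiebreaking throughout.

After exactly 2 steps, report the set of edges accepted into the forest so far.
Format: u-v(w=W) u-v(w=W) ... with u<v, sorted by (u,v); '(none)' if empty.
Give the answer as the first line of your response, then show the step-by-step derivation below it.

0-1(w=4) 1-3(w=7)

step 1: add edge 0-1 (w=4); MST = {0-1(w=4)}
step 2: add edge 1-3 (w=7); MST = {0-1(w=4) 1-3(w=7)}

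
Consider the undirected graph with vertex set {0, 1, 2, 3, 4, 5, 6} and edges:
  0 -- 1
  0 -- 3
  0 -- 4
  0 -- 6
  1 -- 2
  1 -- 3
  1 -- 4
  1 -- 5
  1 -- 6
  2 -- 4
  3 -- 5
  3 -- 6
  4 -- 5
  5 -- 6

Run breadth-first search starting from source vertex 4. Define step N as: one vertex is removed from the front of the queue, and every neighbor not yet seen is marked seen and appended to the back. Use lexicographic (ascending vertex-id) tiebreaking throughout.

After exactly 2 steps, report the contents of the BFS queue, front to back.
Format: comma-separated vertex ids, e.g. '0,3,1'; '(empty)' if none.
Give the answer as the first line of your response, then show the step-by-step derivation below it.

1,2,5,3,6

step 1: dequeue 4; queue=[0,1,2,5]; order=4
step 2: dequeue 0; queue=[1,2,5,3,6]; order=4,0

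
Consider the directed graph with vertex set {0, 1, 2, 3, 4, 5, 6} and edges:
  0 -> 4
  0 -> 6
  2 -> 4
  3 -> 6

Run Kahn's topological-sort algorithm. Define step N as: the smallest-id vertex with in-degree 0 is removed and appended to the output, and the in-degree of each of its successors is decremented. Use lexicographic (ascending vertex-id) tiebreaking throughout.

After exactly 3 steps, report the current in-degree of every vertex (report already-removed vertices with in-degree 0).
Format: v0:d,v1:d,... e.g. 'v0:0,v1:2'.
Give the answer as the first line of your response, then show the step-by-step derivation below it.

v0:0,v1:0,v2:0,v3:0,v4:0,v5:0,v6:1

step 1: output 0; order=[0]; indeg=(0,0,0,0,1,0,1)
step 2: output 1; order=[0,1]; indeg=(0,0,0,0,1,0,1)
step 3: output 2; order=[0,1,2]; indeg=(0,0,0,0,0,0,1)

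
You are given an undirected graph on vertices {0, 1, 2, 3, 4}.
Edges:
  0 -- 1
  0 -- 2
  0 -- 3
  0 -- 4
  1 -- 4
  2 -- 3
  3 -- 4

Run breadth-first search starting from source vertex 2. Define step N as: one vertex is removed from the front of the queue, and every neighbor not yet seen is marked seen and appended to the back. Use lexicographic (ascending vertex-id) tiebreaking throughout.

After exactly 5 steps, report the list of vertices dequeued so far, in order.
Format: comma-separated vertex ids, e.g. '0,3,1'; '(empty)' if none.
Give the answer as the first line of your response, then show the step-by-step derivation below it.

2,0,3,1,4

step 1: dequeue 2; queue=[0,3]; order=2
step 2: dequeue 0; queue=[3,1,4]; order=2,0
step 3: dequeue 3; queue=[1,4]; order=2,0,3
step 4: dequeue 1; queue=[4]; order=2,0,3,1
step 5: dequeue 4; queue=[(empty)]; order=2,0,3,1,4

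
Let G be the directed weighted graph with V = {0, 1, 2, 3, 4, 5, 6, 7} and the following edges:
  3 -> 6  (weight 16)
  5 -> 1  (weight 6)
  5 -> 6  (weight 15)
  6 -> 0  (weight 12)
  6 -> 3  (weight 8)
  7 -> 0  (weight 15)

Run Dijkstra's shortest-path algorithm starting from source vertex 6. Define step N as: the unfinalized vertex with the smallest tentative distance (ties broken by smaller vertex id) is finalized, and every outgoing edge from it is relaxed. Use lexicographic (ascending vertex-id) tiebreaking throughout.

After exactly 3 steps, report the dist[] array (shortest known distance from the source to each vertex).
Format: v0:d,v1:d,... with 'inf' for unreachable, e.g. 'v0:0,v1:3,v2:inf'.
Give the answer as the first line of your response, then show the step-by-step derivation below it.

v0:12,v1:inf,v2:inf,v3:8,v4:inf,v5:inf,v6:0,v7:inf

step 1: dist = v0:12,v1:inf,v2:inf,v3:8,v4:inf,v5:inf,v6:0,v7:inf
step 2: dist = v0:12,v1:inf,v2:inf,v3:8,v4:inf,v5:inf,v6:0,v7:inf
step 3: dist = v0:12,v1:inf,v2:inf,v3:8,v4:inf,v5:inf,v6:0,v7:inf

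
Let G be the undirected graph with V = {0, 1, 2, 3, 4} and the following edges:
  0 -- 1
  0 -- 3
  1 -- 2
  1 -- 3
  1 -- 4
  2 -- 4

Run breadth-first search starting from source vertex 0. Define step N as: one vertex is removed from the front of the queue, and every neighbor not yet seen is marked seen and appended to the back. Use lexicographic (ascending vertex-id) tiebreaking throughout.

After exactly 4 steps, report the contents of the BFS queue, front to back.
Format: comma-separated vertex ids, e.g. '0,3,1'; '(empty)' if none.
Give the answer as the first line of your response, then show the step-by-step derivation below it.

4

step 1: dequeue 0; queue=[1,3]; order=0
step 2: dequeue 1; queue=[3,2,4]; order=0,1
step 3: dequeue 3; queue=[2,4]; order=0,1,3
step 4: dequeue 2; queue=[4]; order=0,1,3,2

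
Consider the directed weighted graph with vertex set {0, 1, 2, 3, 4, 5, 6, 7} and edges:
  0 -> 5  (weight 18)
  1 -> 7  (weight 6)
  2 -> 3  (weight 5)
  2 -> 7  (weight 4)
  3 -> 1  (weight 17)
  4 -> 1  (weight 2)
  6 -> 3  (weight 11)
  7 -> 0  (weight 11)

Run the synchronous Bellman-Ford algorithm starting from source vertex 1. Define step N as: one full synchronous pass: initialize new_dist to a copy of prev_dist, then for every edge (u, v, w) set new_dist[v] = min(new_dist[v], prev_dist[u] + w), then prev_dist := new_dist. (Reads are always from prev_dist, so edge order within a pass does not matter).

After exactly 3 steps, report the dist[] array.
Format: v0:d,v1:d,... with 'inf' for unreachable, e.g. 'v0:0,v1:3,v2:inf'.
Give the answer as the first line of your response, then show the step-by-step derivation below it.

v0:17,v1:0,v2:inf,v3:inf,v4:inf,v5:35,v6:inf,v7:6

step 1: dist = v0:inf,v1:0,v2:inf,v3:inf,v4:inf,v5:inf,v6:inf,v7:6
step 2: dist = v0:17,v1:0,v2:inf,v3:inf,v4:inf,v5:inf,v6:inf,v7:6
step 3: dist = v0:17,v1:0,v2:inf,v3:inf,v4:inf,v5:35,v6:inf,v7:6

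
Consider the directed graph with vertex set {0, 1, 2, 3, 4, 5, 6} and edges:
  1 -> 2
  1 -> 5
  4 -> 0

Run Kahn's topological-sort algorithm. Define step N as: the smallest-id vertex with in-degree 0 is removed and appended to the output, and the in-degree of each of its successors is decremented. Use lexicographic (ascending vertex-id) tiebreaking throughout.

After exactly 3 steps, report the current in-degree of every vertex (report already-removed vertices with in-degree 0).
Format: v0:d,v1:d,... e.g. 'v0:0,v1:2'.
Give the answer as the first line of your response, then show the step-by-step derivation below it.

v0:1,v1:0,v2:0,v3:0,v4:0,v5:0,v6:0

step 1: output 1; order=[1]; indeg=(1,0,0,0,0,0,0)
step 2: output 2; order=[1,2]; indeg=(1,0,0,0,0,0,0)
step 3: output 3; order=[1,2,3]; indeg=(1,0,0,0,0,0,0)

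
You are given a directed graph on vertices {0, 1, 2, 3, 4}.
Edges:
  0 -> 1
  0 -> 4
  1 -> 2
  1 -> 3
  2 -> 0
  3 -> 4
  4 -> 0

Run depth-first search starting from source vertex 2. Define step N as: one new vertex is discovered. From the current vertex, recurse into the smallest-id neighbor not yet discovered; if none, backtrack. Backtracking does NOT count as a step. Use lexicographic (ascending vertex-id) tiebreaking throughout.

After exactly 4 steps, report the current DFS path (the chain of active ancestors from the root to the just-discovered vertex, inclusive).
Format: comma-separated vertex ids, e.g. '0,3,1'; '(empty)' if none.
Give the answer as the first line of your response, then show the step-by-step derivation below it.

2,0,1,3

step 1: discover 2; path=2; order=2
step 2: discover 0; path=2>0; order=2,0
step 3: discover 1; path=2>0>1; order=2,0,1
step 4: discover 3; path=2>0>1>3; order=2,0,1,3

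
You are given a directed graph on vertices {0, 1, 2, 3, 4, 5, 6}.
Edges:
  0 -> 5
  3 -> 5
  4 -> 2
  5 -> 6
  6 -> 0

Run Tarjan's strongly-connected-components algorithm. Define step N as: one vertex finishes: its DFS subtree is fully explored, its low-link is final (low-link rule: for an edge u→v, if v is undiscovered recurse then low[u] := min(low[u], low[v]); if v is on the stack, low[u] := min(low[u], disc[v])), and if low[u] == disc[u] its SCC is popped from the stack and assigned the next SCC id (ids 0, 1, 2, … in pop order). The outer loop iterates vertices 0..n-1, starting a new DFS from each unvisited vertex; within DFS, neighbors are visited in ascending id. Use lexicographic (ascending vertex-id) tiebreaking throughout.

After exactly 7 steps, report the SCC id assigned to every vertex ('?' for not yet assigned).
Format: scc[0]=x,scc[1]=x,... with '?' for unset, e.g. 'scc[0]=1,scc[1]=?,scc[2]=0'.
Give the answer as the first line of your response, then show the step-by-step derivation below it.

scc[0]=0,scc[1]=1,scc[2]=2,scc[3]=3,scc[4]=4,scc[5]=0,scc[6]=0

step 1: low=(low[0]=0,low[1]=?,low[2]=?,low[3]=?,low[4]=?,low[5]=1,low[6]=0); scc=(scc[0]=?,scc[1]=?,scc[2]=?,scc[3]=?,scc[4]=?,scc[5]=?,scc[6]=?)
step 2: low=(low[0]=0,low[1]=?,low[2]=?,low[3]=?,low[4]=?,low[5]=0,low[6]=0); scc=(scc[0]=?,scc[1]=?,scc[2]=?,scc[3]=?,scc[4]=?,scc[5]=?,scc[6]=?)
step 3: low=(low[0]=0,low[1]=?,low[2]=?,low[3]=?,low[4]=?,low[5]=0,low[6]=0); scc=(scc[0]=0,scc[1]=?,scc[2]=?,scc[3]=?,scc[4]=?,scc[5]=0,scc[6]=0)
step 4: low=(low[0]=0,low[1]=3,low[2]=?,low[3]=?,low[4]=?,low[5]=0,low[6]=0); scc=(scc[0]=0,scc[1]=1,scc[2]=?,scc[3]=?,scc[4]=?,scc[5]=0,scc[6]=0)
step 5: low=(low[0]=0,low[1]=3,low[2]=4,low[3]=?,low[4]=?,low[5]=0,low[6]=0); scc=(scc[0]=0,scc[1]=1,scc[2]=2,scc[3]=?,scc[4]=?,scc[5]=0,scc[6]=0)
step 6: low=(low[0]=0,low[1]=3,low[2]=4,low[3]=5,low[4]=?,low[5]=0,low[6]=0); scc=(scc[0]=0,scc[1]=1,scc[2]=2,scc[3]=3,scc[4]=?,scc[5]=0,scc[6]=0)
step 7: low=(low[0]=0,low[1]=3,low[2]=4,low[3]=5,low[4]=6,low[5]=0,low[6]=0); scc=(scc[0]=0,scc[1]=1,scc[2]=2,scc[3]=3,scc[4]=4,scc[5]=0,scc[6]=0)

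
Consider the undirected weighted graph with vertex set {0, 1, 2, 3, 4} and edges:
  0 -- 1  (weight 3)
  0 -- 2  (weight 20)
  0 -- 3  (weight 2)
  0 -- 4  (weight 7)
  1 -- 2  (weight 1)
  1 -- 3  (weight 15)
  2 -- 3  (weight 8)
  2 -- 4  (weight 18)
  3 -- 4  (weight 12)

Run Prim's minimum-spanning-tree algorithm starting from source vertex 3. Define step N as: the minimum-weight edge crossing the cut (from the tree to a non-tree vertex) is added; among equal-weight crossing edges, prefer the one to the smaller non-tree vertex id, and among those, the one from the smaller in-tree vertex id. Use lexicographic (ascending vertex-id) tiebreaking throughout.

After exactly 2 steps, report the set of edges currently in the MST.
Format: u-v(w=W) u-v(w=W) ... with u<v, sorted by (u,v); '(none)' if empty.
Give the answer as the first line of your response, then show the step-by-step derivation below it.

0-1(w=3) 0-3(w=2)

step 1: add edge 0-3 (w=2); MST = {0-3(w=2)}
step 2: add edge 0-1 (w=3); MST = {0-1(w=3) 0-3(w=2)}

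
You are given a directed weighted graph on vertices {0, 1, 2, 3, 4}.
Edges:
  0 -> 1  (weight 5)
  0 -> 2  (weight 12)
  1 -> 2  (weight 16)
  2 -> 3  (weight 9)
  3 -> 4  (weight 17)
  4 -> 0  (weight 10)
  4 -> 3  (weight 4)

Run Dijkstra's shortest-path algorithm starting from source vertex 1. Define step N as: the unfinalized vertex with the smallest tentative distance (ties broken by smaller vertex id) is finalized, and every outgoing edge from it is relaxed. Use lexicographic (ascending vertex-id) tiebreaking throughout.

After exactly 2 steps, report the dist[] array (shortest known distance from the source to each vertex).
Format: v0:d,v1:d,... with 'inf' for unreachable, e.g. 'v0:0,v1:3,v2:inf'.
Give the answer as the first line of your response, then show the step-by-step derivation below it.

v0:inf,v1:0,v2:16,v3:25,v4:inf

step 1: dist = v0:inf,v1:0,v2:16,v3:inf,v4:inf
step 2: dist = v0:inf,v1:0,v2:16,v3:25,v4:inf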